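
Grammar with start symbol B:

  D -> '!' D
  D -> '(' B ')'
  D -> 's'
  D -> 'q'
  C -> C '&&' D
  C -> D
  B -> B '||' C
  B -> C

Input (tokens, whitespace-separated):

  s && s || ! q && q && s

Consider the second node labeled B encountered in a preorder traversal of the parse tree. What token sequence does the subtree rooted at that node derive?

s && s

[B [B [C [C [D s]] && [D s]]] || [C [C [C [D ! [D q]]] && [D q]] && [D s]]]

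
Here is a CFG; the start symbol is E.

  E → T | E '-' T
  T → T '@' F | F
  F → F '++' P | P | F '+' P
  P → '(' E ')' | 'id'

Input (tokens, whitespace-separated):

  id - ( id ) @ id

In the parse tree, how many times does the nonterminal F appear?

4

[E [E [T [F [P id]]]] - [T [T [F [P ( [E [T [F [P id]]]] )]]] @ [F [P id]]]]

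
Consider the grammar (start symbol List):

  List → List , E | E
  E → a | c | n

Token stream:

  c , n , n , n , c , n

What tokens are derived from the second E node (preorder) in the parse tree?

[List [List [List [List [List [List [E c]] , [E n]] , [E n]] , [E n]] , [E c]] , [E n]]

n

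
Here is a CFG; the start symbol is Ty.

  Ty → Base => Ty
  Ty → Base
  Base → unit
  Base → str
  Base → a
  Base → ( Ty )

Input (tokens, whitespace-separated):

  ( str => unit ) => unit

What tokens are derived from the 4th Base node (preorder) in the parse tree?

[Ty [Base ( [Ty [Base str] => [Ty [Base unit]]] )] => [Ty [Base unit]]]

unit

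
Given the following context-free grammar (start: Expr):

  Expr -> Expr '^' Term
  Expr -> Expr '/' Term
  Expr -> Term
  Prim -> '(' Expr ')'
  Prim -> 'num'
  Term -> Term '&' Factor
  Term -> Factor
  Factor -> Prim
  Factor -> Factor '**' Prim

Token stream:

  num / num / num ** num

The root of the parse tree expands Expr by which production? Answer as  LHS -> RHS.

[Expr [Expr [Expr [Term [Factor [Prim num]]]] / [Term [Factor [Prim num]]]] / [Term [Factor [Factor [Prim num]] ** [Prim num]]]]

Expr -> Expr '/' Term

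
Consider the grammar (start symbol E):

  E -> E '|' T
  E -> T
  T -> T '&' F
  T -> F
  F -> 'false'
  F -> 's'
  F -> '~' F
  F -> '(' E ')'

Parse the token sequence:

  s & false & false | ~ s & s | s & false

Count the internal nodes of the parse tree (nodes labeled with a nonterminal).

[E [E [E [T [T [T [F s]] & [F false]] & [F false]]] | [T [T [F ~ [F s]]] & [F s]]] | [T [T [F s]] & [F false]]]

18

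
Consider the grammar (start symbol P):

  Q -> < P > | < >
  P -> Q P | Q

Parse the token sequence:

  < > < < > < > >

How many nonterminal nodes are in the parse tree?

[P [Q < >] [P [Q < [P [Q < >] [P [Q < >]]] >]]]

8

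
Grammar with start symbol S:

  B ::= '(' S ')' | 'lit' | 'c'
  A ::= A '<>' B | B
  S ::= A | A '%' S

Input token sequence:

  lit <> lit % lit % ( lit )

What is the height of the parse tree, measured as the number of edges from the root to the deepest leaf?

[S [A [A [B lit]] <> [B lit]] % [S [A [B lit]] % [S [A [B ( [S [A [B lit]]] )]]]]]

8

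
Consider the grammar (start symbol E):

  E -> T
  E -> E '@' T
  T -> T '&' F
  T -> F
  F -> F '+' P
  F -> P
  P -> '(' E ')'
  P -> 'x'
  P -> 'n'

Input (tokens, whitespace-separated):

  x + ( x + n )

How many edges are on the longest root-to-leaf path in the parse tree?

[E [T [F [F [P x]] + [P ( [E [T [F [F [P x]] + [P n]]]] )]]]]

9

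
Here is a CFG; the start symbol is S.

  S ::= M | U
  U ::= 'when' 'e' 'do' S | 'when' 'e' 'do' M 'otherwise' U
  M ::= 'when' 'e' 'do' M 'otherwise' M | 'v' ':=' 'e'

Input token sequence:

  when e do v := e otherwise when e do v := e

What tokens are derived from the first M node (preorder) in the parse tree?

v := e

[S [U when e do [M v := e] otherwise [U when e do [S [M v := e]]]]]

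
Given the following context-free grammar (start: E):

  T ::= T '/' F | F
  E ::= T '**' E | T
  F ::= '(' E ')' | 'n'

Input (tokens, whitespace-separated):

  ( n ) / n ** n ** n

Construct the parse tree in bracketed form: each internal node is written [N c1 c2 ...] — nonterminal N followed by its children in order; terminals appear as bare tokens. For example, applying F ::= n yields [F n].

E
T ** E
T / F ** E
F / F ** E
( E ) / F ** E
( T ) / F ** E
( F ) / F ** E
( n ) / F ** E
( n ) / n ** E
( n ) / n ** T ** E
( n ) / n ** F ** E
( n ) / n ** n ** E
( n ) / n ** n ** T
( n ) / n ** n ** F
( n ) / n ** n ** n

[E [T [T [F ( [E [T [F n]]] )]] / [F n]] ** [E [T [F n]] ** [E [T [F n]]]]]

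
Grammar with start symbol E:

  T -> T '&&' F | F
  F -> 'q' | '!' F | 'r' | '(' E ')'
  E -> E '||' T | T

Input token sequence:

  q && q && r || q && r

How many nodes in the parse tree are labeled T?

5

[E [E [T [T [T [F q]] && [F q]] && [F r]]] || [T [T [F q]] && [F r]]]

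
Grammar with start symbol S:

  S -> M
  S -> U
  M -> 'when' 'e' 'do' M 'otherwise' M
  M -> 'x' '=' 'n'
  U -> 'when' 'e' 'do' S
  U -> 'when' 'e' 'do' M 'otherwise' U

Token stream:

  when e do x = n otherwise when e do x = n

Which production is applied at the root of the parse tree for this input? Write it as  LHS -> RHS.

S -> U

[S [U when e do [M x = n] otherwise [U when e do [S [M x = n]]]]]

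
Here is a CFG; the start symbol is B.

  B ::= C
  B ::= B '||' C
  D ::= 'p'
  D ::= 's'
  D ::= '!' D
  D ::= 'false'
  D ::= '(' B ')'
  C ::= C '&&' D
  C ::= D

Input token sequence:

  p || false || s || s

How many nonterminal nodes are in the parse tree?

[B [B [B [B [C [D p]]] || [C [D false]]] || [C [D s]]] || [C [D s]]]

12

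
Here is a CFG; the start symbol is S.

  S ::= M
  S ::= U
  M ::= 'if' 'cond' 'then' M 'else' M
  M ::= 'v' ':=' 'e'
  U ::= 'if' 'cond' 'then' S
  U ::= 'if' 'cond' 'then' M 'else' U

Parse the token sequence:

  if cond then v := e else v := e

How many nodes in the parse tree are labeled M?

3

[S [M if cond then [M v := e] else [M v := e]]]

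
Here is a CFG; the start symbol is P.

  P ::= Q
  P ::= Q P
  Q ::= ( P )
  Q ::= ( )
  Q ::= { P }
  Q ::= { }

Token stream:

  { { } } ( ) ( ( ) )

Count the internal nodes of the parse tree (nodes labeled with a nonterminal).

10

[P [Q { [P [Q { }]] }] [P [Q ( )] [P [Q ( [P [Q ( )]] )]]]]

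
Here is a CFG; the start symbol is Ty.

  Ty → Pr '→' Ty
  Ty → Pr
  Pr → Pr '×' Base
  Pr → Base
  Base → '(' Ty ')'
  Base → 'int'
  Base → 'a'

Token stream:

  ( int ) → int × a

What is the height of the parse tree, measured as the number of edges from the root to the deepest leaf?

[Ty [Pr [Base ( [Ty [Pr [Base int]]] )]] → [Ty [Pr [Pr [Base int]] × [Base a]]]]

6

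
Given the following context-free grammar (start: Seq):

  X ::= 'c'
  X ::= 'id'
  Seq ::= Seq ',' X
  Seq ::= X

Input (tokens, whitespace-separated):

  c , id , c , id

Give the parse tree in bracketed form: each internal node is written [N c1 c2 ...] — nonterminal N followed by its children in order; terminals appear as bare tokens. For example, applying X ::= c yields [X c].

[Seq [Seq [Seq [Seq [X c]] , [X id]] , [X c]] , [X id]]

Seq
Seq , X
Seq , X , X
Seq , X , X , X
X , X , X , X
c , X , X , X
c , id , X , X
c , id , c , X
c , id , c , id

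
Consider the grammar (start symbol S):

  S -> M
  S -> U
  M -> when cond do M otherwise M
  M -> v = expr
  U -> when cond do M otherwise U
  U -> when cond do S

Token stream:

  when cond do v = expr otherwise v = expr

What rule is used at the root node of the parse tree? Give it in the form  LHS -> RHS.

[S [M when cond do [M v = expr] otherwise [M v = expr]]]

S -> M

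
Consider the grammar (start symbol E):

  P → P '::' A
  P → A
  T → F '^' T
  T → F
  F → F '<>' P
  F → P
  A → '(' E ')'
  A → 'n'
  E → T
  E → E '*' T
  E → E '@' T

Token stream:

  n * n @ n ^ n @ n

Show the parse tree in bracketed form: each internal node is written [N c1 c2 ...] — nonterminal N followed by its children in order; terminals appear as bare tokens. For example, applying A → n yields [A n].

[E [E [E [E [T [F [P [A n]]]]] * [T [F [P [A n]]]]] @ [T [F [P [A n]]] ^ [T [F [P [A n]]]]]] @ [T [F [P [A n]]]]]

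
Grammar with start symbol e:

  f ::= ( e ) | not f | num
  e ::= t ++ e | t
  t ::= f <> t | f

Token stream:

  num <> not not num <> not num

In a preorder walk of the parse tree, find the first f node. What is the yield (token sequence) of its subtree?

num

[e [t [f num] <> [t [f not [f not [f num]]] <> [t [f not [f num]]]]]]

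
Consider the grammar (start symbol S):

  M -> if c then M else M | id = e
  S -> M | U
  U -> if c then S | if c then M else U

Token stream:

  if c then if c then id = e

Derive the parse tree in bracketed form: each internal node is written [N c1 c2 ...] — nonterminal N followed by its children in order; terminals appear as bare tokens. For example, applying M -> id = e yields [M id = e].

[S [U if c then [S [U if c then [S [M id = e]]]]]]

S
U
if c then S
if c then U
if c then if c then S
if c then if c then M
if c then if c then id = e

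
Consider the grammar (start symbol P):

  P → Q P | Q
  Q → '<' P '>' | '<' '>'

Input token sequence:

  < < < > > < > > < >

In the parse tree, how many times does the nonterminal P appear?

[P [Q < [P [Q < [P [Q < >]] >] [P [Q < >]]] >] [P [Q < >]]]

5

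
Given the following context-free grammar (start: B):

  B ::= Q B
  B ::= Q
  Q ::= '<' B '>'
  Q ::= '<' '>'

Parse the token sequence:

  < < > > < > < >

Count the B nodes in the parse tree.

[B [Q < [B [Q < >]] >] [B [Q < >] [B [Q < >]]]]

4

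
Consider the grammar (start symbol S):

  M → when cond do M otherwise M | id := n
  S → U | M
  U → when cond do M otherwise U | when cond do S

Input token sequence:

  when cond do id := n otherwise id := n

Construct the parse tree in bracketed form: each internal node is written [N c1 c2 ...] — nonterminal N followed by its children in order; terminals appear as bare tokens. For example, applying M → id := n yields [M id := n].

S
M
when cond do M otherwise M
when cond do id := n otherwise M
when cond do id := n otherwise id := n

[S [M when cond do [M id := n] otherwise [M id := n]]]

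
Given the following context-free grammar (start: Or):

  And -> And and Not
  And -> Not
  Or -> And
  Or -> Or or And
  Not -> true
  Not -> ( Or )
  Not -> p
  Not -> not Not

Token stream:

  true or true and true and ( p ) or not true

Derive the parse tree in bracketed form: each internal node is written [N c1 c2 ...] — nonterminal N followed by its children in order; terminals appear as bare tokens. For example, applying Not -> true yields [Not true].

Or
Or or And
Or or And or And
And or And or And
Not or And or And
true or And or And
true or And and Not or And
true or And and Not and Not or And
true or Not and Not and Not or And
true or true and Not and Not or And
true or true and true and Not or And
true or true and true and ( Or ) or And
true or true and true and ( And ) or And
true or true and true and ( Not ) or And
true or true and true and ( p ) or And
true or true and true and ( p ) or Not
true or true and true and ( p ) or not Not
true or true and true and ( p ) or not true

[Or [Or [Or [And [Not true]]] or [And [And [And [Not true]] and [Not true]] and [Not ( [Or [And [Not p]]] )]]] or [And [Not not [Not true]]]]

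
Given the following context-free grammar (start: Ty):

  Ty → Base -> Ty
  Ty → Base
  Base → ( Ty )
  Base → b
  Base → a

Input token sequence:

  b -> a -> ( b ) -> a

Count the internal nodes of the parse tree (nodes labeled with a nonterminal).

[Ty [Base b] -> [Ty [Base a] -> [Ty [Base ( [Ty [Base b]] )] -> [Ty [Base a]]]]]

10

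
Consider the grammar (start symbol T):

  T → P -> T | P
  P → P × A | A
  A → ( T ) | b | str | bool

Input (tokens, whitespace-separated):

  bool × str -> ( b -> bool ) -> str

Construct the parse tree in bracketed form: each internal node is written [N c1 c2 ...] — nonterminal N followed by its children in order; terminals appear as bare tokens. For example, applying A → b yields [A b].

T
P -> T
P × A -> T
A × A -> T
bool × A -> T
bool × str -> T
bool × str -> P -> T
bool × str -> A -> T
bool × str -> ( T ) -> T
bool × str -> ( P -> T ) -> T
bool × str -> ( A -> T ) -> T
bool × str -> ( b -> T ) -> T
bool × str -> ( b -> P ) -> T
bool × str -> ( b -> A ) -> T
bool × str -> ( b -> bool ) -> T
bool × str -> ( b -> bool ) -> P
bool × str -> ( b -> bool ) -> A
bool × str -> ( b -> bool ) -> str

[T [P [P [A bool]] × [A str]] -> [T [P [A ( [T [P [A b]] -> [T [P [A bool]]]] )]] -> [T [P [A str]]]]]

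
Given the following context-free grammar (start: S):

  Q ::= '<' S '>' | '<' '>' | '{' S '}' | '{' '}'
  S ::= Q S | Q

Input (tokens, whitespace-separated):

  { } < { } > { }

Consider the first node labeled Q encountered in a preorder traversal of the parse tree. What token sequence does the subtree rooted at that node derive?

[S [Q { }] [S [Q < [S [Q { }]] >] [S [Q { }]]]]

{ }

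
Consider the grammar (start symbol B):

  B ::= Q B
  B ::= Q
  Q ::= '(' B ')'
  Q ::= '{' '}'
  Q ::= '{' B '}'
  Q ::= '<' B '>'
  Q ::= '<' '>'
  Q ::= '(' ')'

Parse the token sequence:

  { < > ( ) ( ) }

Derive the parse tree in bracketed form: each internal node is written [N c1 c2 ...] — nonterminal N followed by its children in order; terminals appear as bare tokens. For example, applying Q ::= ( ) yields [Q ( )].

[B [Q { [B [Q < >] [B [Q ( )] [B [Q ( )]]]] }]]

B
Q
{ B }
{ Q B }
{ < > B }
{ < > Q B }
{ < > ( ) B }
{ < > ( ) Q }
{ < > ( ) ( ) }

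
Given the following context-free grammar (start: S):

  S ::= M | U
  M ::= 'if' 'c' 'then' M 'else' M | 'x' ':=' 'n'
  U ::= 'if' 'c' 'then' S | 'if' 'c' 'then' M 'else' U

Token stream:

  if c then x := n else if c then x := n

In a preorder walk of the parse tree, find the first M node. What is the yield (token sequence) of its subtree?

[S [U if c then [M x := n] else [U if c then [S [M x := n]]]]]

x := n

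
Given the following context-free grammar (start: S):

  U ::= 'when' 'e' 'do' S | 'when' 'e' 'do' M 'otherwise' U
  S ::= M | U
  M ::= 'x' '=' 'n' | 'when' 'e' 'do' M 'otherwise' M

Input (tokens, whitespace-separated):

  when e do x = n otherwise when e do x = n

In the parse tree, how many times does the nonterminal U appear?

[S [U when e do [M x = n] otherwise [U when e do [S [M x = n]]]]]

2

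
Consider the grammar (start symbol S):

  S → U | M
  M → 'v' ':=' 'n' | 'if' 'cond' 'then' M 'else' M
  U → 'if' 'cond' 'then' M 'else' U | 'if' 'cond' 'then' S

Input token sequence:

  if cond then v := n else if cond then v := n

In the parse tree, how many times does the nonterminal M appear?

2

[S [U if cond then [M v := n] else [U if cond then [S [M v := n]]]]]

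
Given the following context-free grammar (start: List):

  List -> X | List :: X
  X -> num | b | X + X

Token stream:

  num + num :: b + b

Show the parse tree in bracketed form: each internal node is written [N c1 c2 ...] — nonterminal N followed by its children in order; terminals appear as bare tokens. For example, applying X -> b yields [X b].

[List [List [X [X num] + [X num]]] :: [X [X b] + [X b]]]

List
List :: X
X :: X
X + X :: X
num + X :: X
num + num :: X
num + num :: X + X
num + num :: b + X
num + num :: b + b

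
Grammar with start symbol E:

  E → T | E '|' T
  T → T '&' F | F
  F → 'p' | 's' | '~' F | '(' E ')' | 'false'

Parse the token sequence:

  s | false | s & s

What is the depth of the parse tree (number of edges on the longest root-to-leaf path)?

[E [E [E [T [F s]]] | [T [F false]]] | [T [T [F s]] & [F s]]]

5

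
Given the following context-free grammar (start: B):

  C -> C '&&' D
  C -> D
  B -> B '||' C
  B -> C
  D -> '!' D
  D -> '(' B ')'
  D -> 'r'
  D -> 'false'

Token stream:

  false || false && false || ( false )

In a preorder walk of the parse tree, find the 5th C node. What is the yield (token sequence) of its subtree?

[B [B [B [C [D false]]] || [C [C [D false]] && [D false]]] || [C [D ( [B [C [D false]]] )]]]

false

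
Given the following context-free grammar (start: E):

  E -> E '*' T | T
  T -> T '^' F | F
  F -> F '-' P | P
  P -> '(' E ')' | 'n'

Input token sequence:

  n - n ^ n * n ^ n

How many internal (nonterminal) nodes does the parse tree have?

[E [E [T [T [F [F [P n]] - [P n]]] ^ [F [P n]]]] * [T [T [F [P n]]] ^ [F [P n]]]]

16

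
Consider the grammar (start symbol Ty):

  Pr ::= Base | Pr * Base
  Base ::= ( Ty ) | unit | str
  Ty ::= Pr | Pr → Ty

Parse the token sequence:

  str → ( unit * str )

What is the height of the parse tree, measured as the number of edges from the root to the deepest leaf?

8

[Ty [Pr [Base str]] → [Ty [Pr [Base ( [Ty [Pr [Pr [Base unit]] * [Base str]]] )]]]]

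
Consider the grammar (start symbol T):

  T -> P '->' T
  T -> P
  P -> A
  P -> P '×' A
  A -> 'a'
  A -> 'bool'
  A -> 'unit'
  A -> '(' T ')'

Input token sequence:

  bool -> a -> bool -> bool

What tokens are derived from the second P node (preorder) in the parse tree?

a

[T [P [A bool]] -> [T [P [A a]] -> [T [P [A bool]] -> [T [P [A bool]]]]]]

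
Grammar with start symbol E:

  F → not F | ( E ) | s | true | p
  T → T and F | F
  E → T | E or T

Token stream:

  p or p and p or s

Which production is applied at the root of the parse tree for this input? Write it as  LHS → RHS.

E → E or T

[E [E [E [T [F p]]] or [T [T [F p]] and [F p]]] or [T [F s]]]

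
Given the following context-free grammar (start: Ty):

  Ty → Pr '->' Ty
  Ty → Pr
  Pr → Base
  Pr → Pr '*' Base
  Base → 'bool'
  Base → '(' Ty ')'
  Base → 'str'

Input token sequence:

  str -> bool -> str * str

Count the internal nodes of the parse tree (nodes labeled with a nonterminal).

11

[Ty [Pr [Base str]] -> [Ty [Pr [Base bool]] -> [Ty [Pr [Pr [Base str]] * [Base str]]]]]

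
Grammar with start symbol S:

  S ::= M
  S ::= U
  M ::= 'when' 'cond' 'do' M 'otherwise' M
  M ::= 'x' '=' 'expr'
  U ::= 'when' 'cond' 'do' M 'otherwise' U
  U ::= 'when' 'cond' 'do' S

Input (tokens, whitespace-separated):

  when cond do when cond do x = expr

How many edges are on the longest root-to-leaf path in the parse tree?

6

[S [U when cond do [S [U when cond do [S [M x = expr]]]]]]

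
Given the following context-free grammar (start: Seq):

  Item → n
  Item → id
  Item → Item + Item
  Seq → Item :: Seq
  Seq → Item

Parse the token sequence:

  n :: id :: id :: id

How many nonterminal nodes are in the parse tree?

8

[Seq [Item n] :: [Seq [Item id] :: [Seq [Item id] :: [Seq [Item id]]]]]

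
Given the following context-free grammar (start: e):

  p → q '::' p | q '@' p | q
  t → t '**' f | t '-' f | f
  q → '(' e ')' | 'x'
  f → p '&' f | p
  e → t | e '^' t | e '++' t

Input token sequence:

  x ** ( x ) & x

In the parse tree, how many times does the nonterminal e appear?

2

[e [t [t [f [p [q x]]]] ** [f [p [q ( [e [t [f [p [q x]]]]] )]] & [f [p [q x]]]]]]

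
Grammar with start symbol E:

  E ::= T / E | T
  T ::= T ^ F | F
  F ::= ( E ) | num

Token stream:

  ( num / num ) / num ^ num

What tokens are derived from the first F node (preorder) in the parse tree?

[E [T [F ( [E [T [F num]] / [E [T [F num]]]] )]] / [E [T [T [F num]] ^ [F num]]]]

( num / num )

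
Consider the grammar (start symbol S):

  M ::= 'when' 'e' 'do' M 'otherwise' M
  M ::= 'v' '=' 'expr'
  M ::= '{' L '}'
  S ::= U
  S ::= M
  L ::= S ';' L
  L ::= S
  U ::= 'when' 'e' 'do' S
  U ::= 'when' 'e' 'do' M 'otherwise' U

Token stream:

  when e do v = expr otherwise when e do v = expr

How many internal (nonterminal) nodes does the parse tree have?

6

[S [U when e do [M v = expr] otherwise [U when e do [S [M v = expr]]]]]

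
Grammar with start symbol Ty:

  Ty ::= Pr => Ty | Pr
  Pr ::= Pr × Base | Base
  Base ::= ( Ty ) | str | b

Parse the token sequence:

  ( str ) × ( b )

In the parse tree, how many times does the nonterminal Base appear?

[Ty [Pr [Pr [Base ( [Ty [Pr [Base str]]] )]] × [Base ( [Ty [Pr [Base b]]] )]]]

4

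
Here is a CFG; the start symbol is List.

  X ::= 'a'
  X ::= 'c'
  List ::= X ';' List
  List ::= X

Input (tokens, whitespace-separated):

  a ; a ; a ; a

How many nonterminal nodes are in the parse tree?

[List [X a] ; [List [X a] ; [List [X a] ; [List [X a]]]]]

8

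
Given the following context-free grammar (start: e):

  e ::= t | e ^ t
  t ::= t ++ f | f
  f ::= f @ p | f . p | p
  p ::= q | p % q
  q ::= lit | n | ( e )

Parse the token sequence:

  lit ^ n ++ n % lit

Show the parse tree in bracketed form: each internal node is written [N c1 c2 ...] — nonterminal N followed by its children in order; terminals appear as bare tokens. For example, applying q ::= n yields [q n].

e
e ^ t
t ^ t
f ^ t
p ^ t
q ^ t
lit ^ t
lit ^ t ++ f
lit ^ f ++ f
lit ^ p ++ f
lit ^ q ++ f
lit ^ n ++ f
lit ^ n ++ p
lit ^ n ++ p % q
lit ^ n ++ q % q
lit ^ n ++ n % q
lit ^ n ++ n % lit

[e [e [t [f [p [q lit]]]]] ^ [t [t [f [p [q n]]]] ++ [f [p [p [q n]] % [q lit]]]]]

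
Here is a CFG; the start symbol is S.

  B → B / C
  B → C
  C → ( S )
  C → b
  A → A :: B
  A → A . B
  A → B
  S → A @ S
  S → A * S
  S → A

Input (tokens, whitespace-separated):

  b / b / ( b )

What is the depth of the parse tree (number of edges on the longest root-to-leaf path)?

[S [A [B [B [B [C b]] / [C b]] / [C ( [S [A [B [C b]]]] )]]]]

8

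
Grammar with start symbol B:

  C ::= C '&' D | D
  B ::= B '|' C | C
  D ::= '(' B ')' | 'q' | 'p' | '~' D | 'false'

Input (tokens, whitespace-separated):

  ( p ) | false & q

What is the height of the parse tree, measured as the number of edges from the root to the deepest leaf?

[B [B [C [D ( [B [C [D p]]] )]]] | [C [C [D false]] & [D q]]]

7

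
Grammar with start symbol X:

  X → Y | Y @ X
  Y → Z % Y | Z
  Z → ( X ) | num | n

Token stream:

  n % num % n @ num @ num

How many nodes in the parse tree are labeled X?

3

[X [Y [Z n] % [Y [Z num] % [Y [Z n]]]] @ [X [Y [Z num]] @ [X [Y [Z num]]]]]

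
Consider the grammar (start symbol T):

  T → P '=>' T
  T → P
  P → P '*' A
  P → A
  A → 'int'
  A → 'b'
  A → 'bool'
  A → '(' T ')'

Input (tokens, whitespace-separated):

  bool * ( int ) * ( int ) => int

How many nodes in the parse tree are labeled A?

[T [P [P [P [A bool]] * [A ( [T [P [A int]]] )]] * [A ( [T [P [A int]]] )]] => [T [P [A int]]]]

6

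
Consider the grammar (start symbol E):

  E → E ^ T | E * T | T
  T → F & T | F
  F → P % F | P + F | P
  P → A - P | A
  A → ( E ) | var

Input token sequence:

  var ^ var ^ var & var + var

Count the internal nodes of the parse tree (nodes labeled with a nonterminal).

[E [E [E [T [F [P [A var]]]]] ^ [T [F [P [A var]]]]] ^ [T [F [P [A var]]] & [T [F [P [A var]] + [F [P [A var]]]]]]]

22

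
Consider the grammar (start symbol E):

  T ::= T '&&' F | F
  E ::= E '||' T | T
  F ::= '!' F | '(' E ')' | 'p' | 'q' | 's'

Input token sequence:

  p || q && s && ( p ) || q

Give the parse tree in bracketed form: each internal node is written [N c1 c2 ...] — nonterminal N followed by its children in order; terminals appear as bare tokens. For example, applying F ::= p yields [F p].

[E [E [E [T [F p]]] || [T [T [T [F q]] && [F s]] && [F ( [E [T [F p]]] )]]] || [T [F q]]]

E
E || T
E || T || T
T || T || T
F || T || T
p || T || T
p || T && F || T
p || T && F && F || T
p || F && F && F || T
p || q && F && F || T
p || q && s && F || T
p || q && s && ( E ) || T
p || q && s && ( T ) || T
p || q && s && ( F ) || T
p || q && s && ( p ) || T
p || q && s && ( p ) || F
p || q && s && ( p ) || q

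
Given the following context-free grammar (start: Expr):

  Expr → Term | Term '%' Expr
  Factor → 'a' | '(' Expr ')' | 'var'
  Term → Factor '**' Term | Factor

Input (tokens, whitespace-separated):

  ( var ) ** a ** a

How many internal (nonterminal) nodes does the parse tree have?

[Expr [Term [Factor ( [Expr [Term [Factor var]]] )] ** [Term [Factor a] ** [Term [Factor a]]]]]

10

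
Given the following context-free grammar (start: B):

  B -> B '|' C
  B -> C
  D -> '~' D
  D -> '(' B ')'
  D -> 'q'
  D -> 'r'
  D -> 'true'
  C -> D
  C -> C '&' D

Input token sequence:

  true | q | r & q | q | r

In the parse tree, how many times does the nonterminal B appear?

[B [B [B [B [B [C [D true]]] | [C [D q]]] | [C [C [D r]] & [D q]]] | [C [D q]]] | [C [D r]]]

5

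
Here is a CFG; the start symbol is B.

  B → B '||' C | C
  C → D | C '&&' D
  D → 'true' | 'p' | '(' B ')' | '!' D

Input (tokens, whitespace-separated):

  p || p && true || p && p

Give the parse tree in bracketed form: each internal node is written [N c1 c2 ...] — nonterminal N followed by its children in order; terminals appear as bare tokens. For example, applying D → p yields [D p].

B
B || C
B || C || C
C || C || C
D || C || C
p || C || C
p || C && D || C
p || D && D || C
p || p && D || C
p || p && true || C
p || p && true || C && D
p || p && true || D && D
p || p && true || p && D
p || p && true || p && p

[B [B [B [C [D p]]] || [C [C [D p]] && [D true]]] || [C [C [D p]] && [D p]]]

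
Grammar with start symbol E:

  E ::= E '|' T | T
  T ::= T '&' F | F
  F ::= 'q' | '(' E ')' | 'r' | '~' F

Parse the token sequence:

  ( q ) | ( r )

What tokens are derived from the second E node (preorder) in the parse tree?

( q )

[E [E [T [F ( [E [T [F q]]] )]]] | [T [F ( [E [T [F r]]] )]]]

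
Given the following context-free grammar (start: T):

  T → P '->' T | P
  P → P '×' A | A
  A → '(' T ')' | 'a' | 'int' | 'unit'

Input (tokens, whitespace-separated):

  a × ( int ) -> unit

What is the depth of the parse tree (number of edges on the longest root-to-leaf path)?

6

[T [P [P [A a]] × [A ( [T [P [A int]]] )]] -> [T [P [A unit]]]]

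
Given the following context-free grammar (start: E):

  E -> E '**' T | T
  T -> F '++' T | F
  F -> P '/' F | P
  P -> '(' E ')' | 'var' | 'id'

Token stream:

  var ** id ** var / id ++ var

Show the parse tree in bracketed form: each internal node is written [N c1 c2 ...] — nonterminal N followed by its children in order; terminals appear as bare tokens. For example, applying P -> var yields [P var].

[E [E [E [T [F [P var]]]] ** [T [F [P id]]]] ** [T [F [P var] / [F [P id]]] ++ [T [F [P var]]]]]

E
E ** T
E ** T ** T
T ** T ** T
F ** T ** T
P ** T ** T
var ** T ** T
var ** F ** T
var ** P ** T
var ** id ** T
var ** id ** F ++ T
var ** id ** P / F ++ T
var ** id ** var / F ++ T
var ** id ** var / P ++ T
var ** id ** var / id ++ T
var ** id ** var / id ++ F
var ** id ** var / id ++ P
var ** id ** var / id ++ var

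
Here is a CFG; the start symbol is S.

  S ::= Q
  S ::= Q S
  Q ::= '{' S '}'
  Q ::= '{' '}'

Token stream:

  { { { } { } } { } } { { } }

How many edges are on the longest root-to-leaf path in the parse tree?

[S [Q { [S [Q { [S [Q { }] [S [Q { }]]] }] [S [Q { }]]] }] [S [Q { [S [Q { }]] }]]]

7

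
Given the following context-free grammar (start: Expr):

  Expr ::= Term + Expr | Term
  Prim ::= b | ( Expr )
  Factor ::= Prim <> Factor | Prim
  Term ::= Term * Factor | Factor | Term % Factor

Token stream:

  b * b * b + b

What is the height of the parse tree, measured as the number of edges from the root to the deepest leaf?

[Expr [Term [Term [Term [Factor [Prim b]]] * [Factor [Prim b]]] * [Factor [Prim b]]] + [Expr [Term [Factor [Prim b]]]]]

6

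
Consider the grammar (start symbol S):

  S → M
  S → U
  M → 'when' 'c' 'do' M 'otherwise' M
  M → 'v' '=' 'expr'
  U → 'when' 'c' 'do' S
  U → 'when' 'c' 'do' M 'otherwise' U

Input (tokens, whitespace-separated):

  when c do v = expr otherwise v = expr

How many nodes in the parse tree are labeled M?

3

[S [M when c do [M v = expr] otherwise [M v = expr]]]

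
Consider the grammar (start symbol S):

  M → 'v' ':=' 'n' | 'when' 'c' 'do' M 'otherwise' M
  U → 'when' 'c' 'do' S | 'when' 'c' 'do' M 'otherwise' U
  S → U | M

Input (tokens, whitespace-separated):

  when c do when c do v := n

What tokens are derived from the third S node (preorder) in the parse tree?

v := n

[S [U when c do [S [U when c do [S [M v := n]]]]]]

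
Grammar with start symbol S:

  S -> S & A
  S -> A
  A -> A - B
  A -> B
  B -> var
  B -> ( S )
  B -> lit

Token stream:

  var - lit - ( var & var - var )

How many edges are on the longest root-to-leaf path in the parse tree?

[S [A [A [A [B var]] - [B lit]] - [B ( [S [S [A [B var]]] & [A [A [B var]] - [B var]]] )]]]

7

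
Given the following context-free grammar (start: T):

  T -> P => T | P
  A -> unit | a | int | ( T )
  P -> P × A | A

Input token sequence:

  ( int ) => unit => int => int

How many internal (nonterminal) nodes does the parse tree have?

15

[T [P [A ( [T [P [A int]]] )]] => [T [P [A unit]] => [T [P [A int]] => [T [P [A int]]]]]]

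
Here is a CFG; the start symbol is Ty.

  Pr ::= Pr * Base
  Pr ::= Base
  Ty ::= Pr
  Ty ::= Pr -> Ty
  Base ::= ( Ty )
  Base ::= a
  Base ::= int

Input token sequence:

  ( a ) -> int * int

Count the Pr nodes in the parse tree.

4

[Ty [Pr [Base ( [Ty [Pr [Base a]]] )]] -> [Ty [Pr [Pr [Base int]] * [Base int]]]]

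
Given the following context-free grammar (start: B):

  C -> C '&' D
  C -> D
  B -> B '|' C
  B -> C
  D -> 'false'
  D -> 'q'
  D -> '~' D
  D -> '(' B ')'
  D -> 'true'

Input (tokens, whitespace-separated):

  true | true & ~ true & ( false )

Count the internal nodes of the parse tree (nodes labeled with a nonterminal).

[B [B [C [D true]]] | [C [C [C [D true]] & [D ~ [D true]]] & [D ( [B [C [D false]]] )]]]

14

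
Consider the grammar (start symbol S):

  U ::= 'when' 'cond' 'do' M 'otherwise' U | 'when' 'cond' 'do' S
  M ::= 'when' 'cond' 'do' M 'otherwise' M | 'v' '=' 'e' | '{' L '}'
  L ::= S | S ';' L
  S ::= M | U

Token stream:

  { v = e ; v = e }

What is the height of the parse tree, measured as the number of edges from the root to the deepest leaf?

6

[S [M { [L [S [M v = e]] ; [L [S [M v = e]]]] }]]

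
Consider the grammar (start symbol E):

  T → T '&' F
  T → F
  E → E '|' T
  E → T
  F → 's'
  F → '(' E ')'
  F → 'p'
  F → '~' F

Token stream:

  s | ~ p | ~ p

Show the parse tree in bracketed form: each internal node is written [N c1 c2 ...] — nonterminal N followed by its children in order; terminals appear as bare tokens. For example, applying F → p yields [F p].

[E [E [E [T [F s]]] | [T [F ~ [F p]]]] | [T [F ~ [F p]]]]

E
E | T
E | T | T
T | T | T
F | T | T
s | T | T
s | F | T
s | ~ F | T
s | ~ p | T
s | ~ p | F
s | ~ p | ~ F
s | ~ p | ~ p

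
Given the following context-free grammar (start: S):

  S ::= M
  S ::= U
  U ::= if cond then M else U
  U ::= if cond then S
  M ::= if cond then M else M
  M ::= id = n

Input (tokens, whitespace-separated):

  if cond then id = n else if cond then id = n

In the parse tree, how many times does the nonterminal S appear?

2

[S [U if cond then [M id = n] else [U if cond then [S [M id = n]]]]]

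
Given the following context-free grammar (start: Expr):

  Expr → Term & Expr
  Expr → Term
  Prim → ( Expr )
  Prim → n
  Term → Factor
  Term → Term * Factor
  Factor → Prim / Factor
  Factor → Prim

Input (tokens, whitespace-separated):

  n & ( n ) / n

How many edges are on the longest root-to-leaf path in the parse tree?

[Expr [Term [Factor [Prim n]]] & [Expr [Term [Factor [Prim ( [Expr [Term [Factor [Prim n]]]] )] / [Factor [Prim n]]]]]]

9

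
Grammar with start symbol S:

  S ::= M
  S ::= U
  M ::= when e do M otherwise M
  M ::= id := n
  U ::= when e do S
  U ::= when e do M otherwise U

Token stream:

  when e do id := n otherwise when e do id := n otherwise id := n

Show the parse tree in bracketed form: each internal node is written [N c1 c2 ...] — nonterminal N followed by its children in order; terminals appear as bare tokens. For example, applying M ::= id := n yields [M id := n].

S
M
when e do M otherwise M
when e do id := n otherwise M
when e do id := n otherwise when e do M otherwise M
when e do id := n otherwise when e do id := n otherwise M
when e do id := n otherwise when e do id := n otherwise id := n

[S [M when e do [M id := n] otherwise [M when e do [M id := n] otherwise [M id := n]]]]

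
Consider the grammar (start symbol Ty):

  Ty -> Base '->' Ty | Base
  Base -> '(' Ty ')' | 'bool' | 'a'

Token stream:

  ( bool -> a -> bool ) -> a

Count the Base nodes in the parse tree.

5

[Ty [Base ( [Ty [Base bool] -> [Ty [Base a] -> [Ty [Base bool]]]] )] -> [Ty [Base a]]]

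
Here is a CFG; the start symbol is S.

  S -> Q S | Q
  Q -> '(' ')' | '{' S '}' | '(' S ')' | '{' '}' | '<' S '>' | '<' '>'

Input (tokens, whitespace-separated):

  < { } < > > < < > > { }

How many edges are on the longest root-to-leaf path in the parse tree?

5

[S [Q < [S [Q { }] [S [Q < >]]] >] [S [Q < [S [Q < >]] >] [S [Q { }]]]]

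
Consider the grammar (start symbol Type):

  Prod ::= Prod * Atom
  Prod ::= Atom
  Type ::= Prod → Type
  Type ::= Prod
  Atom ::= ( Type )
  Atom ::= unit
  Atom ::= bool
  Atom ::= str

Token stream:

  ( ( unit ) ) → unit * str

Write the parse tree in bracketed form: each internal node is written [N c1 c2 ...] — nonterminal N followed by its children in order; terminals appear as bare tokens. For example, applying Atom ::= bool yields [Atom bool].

[Type [Prod [Atom ( [Type [Prod [Atom ( [Type [Prod [Atom unit]]] )]]] )]] → [Type [Prod [Prod [Atom unit]] * [Atom str]]]]

Type
Prod → Type
Atom → Type
( Type ) → Type
( Prod ) → Type
( Atom ) → Type
( ( Type ) ) → Type
( ( Prod ) ) → Type
( ( Atom ) ) → Type
( ( unit ) ) → Type
( ( unit ) ) → Prod
( ( unit ) ) → Prod * Atom
( ( unit ) ) → Atom * Atom
( ( unit ) ) → unit * Atom
( ( unit ) ) → unit * str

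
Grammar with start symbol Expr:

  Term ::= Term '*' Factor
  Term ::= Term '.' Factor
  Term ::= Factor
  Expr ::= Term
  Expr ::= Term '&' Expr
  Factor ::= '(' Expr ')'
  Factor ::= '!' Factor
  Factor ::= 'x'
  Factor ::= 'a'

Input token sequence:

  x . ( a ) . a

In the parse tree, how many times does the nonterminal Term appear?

4

[Expr [Term [Term [Term [Factor x]] . [Factor ( [Expr [Term [Factor a]]] )]] . [Factor a]]]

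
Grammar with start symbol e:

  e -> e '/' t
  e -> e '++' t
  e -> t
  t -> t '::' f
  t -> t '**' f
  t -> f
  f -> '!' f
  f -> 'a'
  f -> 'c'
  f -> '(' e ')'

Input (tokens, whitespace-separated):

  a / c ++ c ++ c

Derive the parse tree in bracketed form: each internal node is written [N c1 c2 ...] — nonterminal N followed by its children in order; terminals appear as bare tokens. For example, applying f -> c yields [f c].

[e [e [e [e [t [f a]]] / [t [f c]]] ++ [t [f c]]] ++ [t [f c]]]

e
e ++ t
e ++ t ++ t
e / t ++ t ++ t
t / t ++ t ++ t
f / t ++ t ++ t
a / t ++ t ++ t
a / f ++ t ++ t
a / c ++ t ++ t
a / c ++ f ++ t
a / c ++ c ++ t
a / c ++ c ++ f
a / c ++ c ++ c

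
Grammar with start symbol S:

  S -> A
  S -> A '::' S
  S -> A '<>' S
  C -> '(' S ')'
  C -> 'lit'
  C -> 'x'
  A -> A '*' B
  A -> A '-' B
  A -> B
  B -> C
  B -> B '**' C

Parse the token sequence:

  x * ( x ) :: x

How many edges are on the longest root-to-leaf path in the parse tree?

[S [A [A [B [C x]]] * [B [C ( [S [A [B [C x]]]] )]]] :: [S [A [B [C x]]]]]

8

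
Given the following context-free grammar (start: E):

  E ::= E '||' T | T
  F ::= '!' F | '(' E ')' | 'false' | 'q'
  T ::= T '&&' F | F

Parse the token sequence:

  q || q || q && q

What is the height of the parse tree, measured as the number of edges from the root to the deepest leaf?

[E [E [E [T [F q]]] || [T [F q]]] || [T [T [F q]] && [F q]]]

5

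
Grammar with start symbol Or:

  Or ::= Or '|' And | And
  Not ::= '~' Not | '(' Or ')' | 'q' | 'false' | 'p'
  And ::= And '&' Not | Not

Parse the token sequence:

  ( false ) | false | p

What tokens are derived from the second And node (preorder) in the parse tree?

[Or [Or [Or [And [Not ( [Or [And [Not false]]] )]]] | [And [Not false]]] | [And [Not p]]]

false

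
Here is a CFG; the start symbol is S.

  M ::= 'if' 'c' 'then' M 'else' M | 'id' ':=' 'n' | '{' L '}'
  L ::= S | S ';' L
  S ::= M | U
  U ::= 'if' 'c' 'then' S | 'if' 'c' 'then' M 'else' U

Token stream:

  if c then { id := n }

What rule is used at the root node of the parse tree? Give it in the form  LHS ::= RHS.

S ::= U

[S [U if c then [S [M { [L [S [M id := n]]] }]]]]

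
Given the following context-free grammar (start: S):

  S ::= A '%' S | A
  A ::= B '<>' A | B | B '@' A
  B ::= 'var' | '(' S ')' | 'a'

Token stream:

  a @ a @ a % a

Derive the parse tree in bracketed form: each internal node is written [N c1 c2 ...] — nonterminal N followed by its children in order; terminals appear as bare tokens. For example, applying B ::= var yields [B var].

[S [A [B a] @ [A [B a] @ [A [B a]]]] % [S [A [B a]]]]

S
A % S
B @ A % S
a @ A % S
a @ B @ A % S
a @ a @ A % S
a @ a @ B % S
a @ a @ a % S
a @ a @ a % A
a @ a @ a % B
a @ a @ a % a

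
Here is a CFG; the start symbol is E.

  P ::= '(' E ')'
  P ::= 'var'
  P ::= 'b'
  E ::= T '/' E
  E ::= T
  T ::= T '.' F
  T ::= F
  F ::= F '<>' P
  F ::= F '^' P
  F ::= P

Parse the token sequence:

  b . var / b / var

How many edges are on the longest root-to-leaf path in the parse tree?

[E [T [T [F [P b]]] . [F [P var]]] / [E [T [F [P b]]] / [E [T [F [P var]]]]]]

6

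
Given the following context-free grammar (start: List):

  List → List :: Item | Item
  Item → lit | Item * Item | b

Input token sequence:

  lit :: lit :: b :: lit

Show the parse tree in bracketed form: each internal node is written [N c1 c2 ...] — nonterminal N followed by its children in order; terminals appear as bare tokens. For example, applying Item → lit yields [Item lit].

[List [List [List [List [Item lit]] :: [Item lit]] :: [Item b]] :: [Item lit]]

List
List :: Item
List :: Item :: Item
List :: Item :: Item :: Item
Item :: Item :: Item :: Item
lit :: Item :: Item :: Item
lit :: lit :: Item :: Item
lit :: lit :: b :: Item
lit :: lit :: b :: lit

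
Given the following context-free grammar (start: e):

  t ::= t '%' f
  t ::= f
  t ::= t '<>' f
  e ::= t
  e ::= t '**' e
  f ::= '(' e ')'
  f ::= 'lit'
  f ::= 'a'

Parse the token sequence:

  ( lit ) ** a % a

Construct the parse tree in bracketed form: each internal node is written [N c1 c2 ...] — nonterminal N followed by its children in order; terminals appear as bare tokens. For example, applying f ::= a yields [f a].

[e [t [f ( [e [t [f lit]]] )]] ** [e [t [t [f a]] % [f a]]]]

e
t ** e
f ** e
( e ) ** e
( t ) ** e
( f ) ** e
( lit ) ** e
( lit ) ** t
( lit ) ** t % f
( lit ) ** f % f
( lit ) ** a % f
( lit ) ** a % a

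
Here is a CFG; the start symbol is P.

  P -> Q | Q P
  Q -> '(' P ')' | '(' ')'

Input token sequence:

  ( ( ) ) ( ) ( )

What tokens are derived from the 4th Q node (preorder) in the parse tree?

( )

[P [Q ( [P [Q ( )]] )] [P [Q ( )] [P [Q ( )]]]]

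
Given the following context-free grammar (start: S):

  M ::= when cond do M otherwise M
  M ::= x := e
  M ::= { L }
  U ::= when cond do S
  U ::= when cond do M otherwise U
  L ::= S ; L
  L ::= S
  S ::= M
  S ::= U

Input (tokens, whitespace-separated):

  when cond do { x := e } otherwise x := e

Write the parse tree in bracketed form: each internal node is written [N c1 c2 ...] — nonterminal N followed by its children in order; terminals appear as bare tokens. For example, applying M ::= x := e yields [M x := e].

[S [M when cond do [M { [L [S [M x := e]]] }] otherwise [M x := e]]]

S
M
when cond do M otherwise M
when cond do { L } otherwise M
when cond do { S } otherwise M
when cond do { M } otherwise M
when cond do { x := e } otherwise M
when cond do { x := e } otherwise x := e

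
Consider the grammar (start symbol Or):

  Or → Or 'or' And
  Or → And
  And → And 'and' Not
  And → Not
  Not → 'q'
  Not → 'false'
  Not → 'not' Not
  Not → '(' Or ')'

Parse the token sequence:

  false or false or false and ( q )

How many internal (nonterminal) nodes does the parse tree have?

14

[Or [Or [Or [And [Not false]]] or [And [Not false]]] or [And [And [Not false]] and [Not ( [Or [And [Not q]]] )]]]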